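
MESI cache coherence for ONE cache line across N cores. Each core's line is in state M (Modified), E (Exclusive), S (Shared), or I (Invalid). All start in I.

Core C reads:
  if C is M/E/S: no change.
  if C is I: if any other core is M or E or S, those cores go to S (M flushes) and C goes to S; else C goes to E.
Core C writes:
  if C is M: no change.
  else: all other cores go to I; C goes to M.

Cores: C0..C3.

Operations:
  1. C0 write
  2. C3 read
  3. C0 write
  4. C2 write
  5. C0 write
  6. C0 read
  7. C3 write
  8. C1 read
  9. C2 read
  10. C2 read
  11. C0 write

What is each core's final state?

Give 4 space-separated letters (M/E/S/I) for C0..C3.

Answer: M I I I

Derivation:
Op 1: C0 write [C0 write: invalidate none -> C0=M] -> [M,I,I,I]
Op 2: C3 read [C3 read from I: others=['C0=M'] -> C3=S, others downsized to S] -> [S,I,I,S]
Op 3: C0 write [C0 write: invalidate ['C3=S'] -> C0=M] -> [M,I,I,I]
Op 4: C2 write [C2 write: invalidate ['C0=M'] -> C2=M] -> [I,I,M,I]
Op 5: C0 write [C0 write: invalidate ['C2=M'] -> C0=M] -> [M,I,I,I]
Op 6: C0 read [C0 read: already in M, no change] -> [M,I,I,I]
Op 7: C3 write [C3 write: invalidate ['C0=M'] -> C3=M] -> [I,I,I,M]
Op 8: C1 read [C1 read from I: others=['C3=M'] -> C1=S, others downsized to S] -> [I,S,I,S]
Op 9: C2 read [C2 read from I: others=['C1=S', 'C3=S'] -> C2=S, others downsized to S] -> [I,S,S,S]
Op 10: C2 read [C2 read: already in S, no change] -> [I,S,S,S]
Op 11: C0 write [C0 write: invalidate ['C1=S', 'C2=S', 'C3=S'] -> C0=M] -> [M,I,I,I]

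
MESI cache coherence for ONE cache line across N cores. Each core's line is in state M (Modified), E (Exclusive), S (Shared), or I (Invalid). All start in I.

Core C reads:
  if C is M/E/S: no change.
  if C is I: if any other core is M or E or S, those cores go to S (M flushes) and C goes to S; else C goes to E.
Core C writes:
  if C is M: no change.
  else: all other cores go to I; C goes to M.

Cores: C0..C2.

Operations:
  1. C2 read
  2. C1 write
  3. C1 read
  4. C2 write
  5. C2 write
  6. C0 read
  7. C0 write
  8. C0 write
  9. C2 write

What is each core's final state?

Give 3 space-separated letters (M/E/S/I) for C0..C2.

Answer: I I M

Derivation:
Op 1: C2 read [C2 read from I: no other sharers -> C2=E (exclusive)] -> [I,I,E]
Op 2: C1 write [C1 write: invalidate ['C2=E'] -> C1=M] -> [I,M,I]
Op 3: C1 read [C1 read: already in M, no change] -> [I,M,I]
Op 4: C2 write [C2 write: invalidate ['C1=M'] -> C2=M] -> [I,I,M]
Op 5: C2 write [C2 write: already M (modified), no change] -> [I,I,M]
Op 6: C0 read [C0 read from I: others=['C2=M'] -> C0=S, others downsized to S] -> [S,I,S]
Op 7: C0 write [C0 write: invalidate ['C2=S'] -> C0=M] -> [M,I,I]
Op 8: C0 write [C0 write: already M (modified), no change] -> [M,I,I]
Op 9: C2 write [C2 write: invalidate ['C0=M'] -> C2=M] -> [I,I,M]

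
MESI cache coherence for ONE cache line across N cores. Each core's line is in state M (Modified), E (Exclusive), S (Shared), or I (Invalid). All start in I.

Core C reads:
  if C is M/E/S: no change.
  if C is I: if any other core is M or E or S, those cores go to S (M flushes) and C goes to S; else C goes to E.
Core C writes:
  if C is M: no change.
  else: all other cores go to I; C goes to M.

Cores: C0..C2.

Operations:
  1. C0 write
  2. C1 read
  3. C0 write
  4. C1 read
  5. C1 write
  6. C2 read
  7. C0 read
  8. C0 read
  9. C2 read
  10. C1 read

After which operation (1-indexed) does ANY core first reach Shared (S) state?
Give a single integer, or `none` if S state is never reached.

Op 1: C0 write [C0 write: invalidate none -> C0=M] -> [M,I,I]
Op 2: C1 read [C1 read from I: others=['C0=M'] -> C1=S, others downsized to S] -> [S,S,I]
  -> First S state at op 2; remaining ops need not be traced.

Answer: 2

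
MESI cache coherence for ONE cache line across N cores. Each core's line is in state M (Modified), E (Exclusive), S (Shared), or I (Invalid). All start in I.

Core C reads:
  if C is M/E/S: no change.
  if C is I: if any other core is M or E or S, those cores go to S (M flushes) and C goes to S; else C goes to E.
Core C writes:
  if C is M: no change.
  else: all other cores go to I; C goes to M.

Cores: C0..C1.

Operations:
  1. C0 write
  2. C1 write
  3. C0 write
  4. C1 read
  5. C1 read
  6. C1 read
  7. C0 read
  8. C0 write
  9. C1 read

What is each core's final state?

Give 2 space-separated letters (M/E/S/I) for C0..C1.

Answer: S S

Derivation:
Op 1: C0 write [C0 write: invalidate none -> C0=M] -> [M,I]
Op 2: C1 write [C1 write: invalidate ['C0=M'] -> C1=M] -> [I,M]
Op 3: C0 write [C0 write: invalidate ['C1=M'] -> C0=M] -> [M,I]
Op 4: C1 read [C1 read from I: others=['C0=M'] -> C1=S, others downsized to S] -> [S,S]
Op 5: C1 read [C1 read: already in S, no change] -> [S,S]
Op 6: C1 read [C1 read: already in S, no change] -> [S,S]
Op 7: C0 read [C0 read: already in S, no change] -> [S,S]
Op 8: C0 write [C0 write: invalidate ['C1=S'] -> C0=M] -> [M,I]
Op 9: C1 read [C1 read from I: others=['C0=M'] -> C1=S, others downsized to S] -> [S,S]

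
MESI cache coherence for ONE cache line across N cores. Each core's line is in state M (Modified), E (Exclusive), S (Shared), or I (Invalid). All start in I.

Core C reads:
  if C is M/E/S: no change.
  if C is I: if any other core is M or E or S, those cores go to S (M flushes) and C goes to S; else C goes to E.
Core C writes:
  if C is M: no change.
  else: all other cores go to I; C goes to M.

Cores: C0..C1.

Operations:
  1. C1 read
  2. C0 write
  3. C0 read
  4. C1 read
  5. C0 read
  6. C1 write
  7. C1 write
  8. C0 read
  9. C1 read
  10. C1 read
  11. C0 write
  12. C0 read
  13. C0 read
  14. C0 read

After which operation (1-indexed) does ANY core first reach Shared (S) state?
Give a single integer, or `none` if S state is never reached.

Op 1: C1 read [C1 read from I: no other sharers -> C1=E (exclusive)] -> [I,E]
Op 2: C0 write [C0 write: invalidate ['C1=E'] -> C0=M] -> [M,I]
Op 3: C0 read [C0 read: already in M, no change] -> [M,I]
Op 4: C1 read [C1 read from I: others=['C0=M'] -> C1=S, others downsized to S] -> [S,S]
  -> First S state at op 4; remaining ops need not be traced.

Answer: 4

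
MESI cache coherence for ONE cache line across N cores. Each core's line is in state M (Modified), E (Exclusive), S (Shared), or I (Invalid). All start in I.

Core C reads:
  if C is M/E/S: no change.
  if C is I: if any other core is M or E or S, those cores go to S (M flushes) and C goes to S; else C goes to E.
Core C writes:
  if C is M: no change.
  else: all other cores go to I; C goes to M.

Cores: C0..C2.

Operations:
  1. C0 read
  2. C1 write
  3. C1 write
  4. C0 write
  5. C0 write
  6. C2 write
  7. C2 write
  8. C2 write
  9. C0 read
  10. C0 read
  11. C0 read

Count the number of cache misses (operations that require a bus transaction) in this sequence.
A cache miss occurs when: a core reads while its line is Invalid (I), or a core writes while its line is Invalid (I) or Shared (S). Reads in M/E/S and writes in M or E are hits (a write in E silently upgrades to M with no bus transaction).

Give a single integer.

Answer: 5

Derivation:
Op 1: C0 read [C0 read from I: no other sharers -> C0=E (exclusive)] -> [E,I,I] [MISS #1: read from I]
Op 2: C1 write [C1 write: invalidate ['C0=E'] -> C1=M] -> [I,M,I] [MISS #2: write from I]
Op 3: C1 write [C1 write: already M (modified), no change] -> [I,M,I] [hit: write from M]
Op 4: C0 write [C0 write: invalidate ['C1=M'] -> C0=M] -> [M,I,I] [MISS #3: write from I]
Op 5: C0 write [C0 write: already M (modified), no change] -> [M,I,I] [hit: write from M]
Op 6: C2 write [C2 write: invalidate ['C0=M'] -> C2=M] -> [I,I,M] [MISS #4: write from I]
Op 7: C2 write [C2 write: already M (modified), no change] -> [I,I,M] [hit: write from M]
Op 8: C2 write [C2 write: already M (modified), no change] -> [I,I,M] [hit: write from M]
Op 9: C0 read [C0 read from I: others=['C2=M'] -> C0=S, others downsized to S] -> [S,I,S] [MISS #5: read from I]
Op 10: C0 read [C0 read: already in S, no change] -> [S,I,S] [hit: read from S]
Op 11: C0 read [C0 read: already in S, no change] -> [S,I,S] [hit: read from S]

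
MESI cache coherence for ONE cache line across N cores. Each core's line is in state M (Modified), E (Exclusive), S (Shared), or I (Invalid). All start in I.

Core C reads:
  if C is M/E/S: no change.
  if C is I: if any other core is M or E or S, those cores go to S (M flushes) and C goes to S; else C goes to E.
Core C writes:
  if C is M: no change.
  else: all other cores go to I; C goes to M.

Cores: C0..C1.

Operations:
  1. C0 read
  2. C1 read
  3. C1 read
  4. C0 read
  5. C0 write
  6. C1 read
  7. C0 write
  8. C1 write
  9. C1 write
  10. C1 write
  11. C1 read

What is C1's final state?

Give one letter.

Op 1: C0 read [C0 read from I: no other sharers -> C0=E (exclusive)] -> [E,I]
Op 2: C1 read [C1 read from I: others=['C0=E'] -> C1=S, others downsized to S] -> [S,S]
Op 3: C1 read [C1 read: already in S, no change] -> [S,S]
Op 4: C0 read [C0 read: already in S, no change] -> [S,S]
Op 5: C0 write [C0 write: invalidate ['C1=S'] -> C0=M] -> [M,I]
Op 6: C1 read [C1 read from I: others=['C0=M'] -> C1=S, others downsized to S] -> [S,S]
Op 7: C0 write [C0 write: invalidate ['C1=S'] -> C0=M] -> [M,I]
Op 8: C1 write [C1 write: invalidate ['C0=M'] -> C1=M] -> [I,M]
Op 9: C1 write [C1 write: already M (modified), no change] -> [I,M]
Op 10: C1 write [C1 write: already M (modified), no change] -> [I,M]
Op 11: C1 read [C1 read: already in M, no change] -> [I,M]

Answer: M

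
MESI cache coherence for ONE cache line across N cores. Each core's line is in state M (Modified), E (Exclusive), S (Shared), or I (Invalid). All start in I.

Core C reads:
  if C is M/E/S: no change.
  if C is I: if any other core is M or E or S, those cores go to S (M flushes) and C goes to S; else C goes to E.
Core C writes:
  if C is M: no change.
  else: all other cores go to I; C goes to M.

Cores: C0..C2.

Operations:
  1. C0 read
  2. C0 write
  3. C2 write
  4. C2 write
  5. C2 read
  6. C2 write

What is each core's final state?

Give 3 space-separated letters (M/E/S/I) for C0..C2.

Op 1: C0 read [C0 read from I: no other sharers -> C0=E (exclusive)] -> [E,I,I]
Op 2: C0 write [C0 write: invalidate none -> C0=M] -> [M,I,I]
Op 3: C2 write [C2 write: invalidate ['C0=M'] -> C2=M] -> [I,I,M]
Op 4: C2 write [C2 write: already M (modified), no change] -> [I,I,M]
Op 5: C2 read [C2 read: already in M, no change] -> [I,I,M]
Op 6: C2 write [C2 write: already M (modified), no change] -> [I,I,M]

Answer: I I M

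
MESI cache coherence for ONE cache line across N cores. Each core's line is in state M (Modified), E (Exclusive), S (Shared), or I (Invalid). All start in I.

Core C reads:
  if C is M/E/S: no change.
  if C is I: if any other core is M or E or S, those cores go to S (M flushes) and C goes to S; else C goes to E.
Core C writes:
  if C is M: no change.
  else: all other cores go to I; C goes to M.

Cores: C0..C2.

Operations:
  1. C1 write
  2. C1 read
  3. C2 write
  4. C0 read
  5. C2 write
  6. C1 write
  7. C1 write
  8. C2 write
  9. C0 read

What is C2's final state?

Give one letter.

Answer: S

Derivation:
Op 1: C1 write [C1 write: invalidate none -> C1=M] -> [I,M,I]
Op 2: C1 read [C1 read: already in M, no change] -> [I,M,I]
Op 3: C2 write [C2 write: invalidate ['C1=M'] -> C2=M] -> [I,I,M]
Op 4: C0 read [C0 read from I: others=['C2=M'] -> C0=S, others downsized to S] -> [S,I,S]
Op 5: C2 write [C2 write: invalidate ['C0=S'] -> C2=M] -> [I,I,M]
Op 6: C1 write [C1 write: invalidate ['C2=M'] -> C1=M] -> [I,M,I]
Op 7: C1 write [C1 write: already M (modified), no change] -> [I,M,I]
Op 8: C2 write [C2 write: invalidate ['C1=M'] -> C2=M] -> [I,I,M]
Op 9: C0 read [C0 read from I: others=['C2=M'] -> C0=S, others downsized to S] -> [S,I,S]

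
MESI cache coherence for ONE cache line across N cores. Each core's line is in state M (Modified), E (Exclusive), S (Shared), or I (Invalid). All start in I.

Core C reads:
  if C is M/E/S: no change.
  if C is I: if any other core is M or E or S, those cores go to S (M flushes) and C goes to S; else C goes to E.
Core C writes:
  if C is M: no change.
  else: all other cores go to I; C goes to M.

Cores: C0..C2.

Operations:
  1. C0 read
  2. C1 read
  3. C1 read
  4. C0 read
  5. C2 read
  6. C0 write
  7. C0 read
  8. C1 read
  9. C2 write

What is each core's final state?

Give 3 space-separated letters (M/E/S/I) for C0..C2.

Answer: I I M

Derivation:
Op 1: C0 read [C0 read from I: no other sharers -> C0=E (exclusive)] -> [E,I,I]
Op 2: C1 read [C1 read from I: others=['C0=E'] -> C1=S, others downsized to S] -> [S,S,I]
Op 3: C1 read [C1 read: already in S, no change] -> [S,S,I]
Op 4: C0 read [C0 read: already in S, no change] -> [S,S,I]
Op 5: C2 read [C2 read from I: others=['C0=S', 'C1=S'] -> C2=S, others downsized to S] -> [S,S,S]
Op 6: C0 write [C0 write: invalidate ['C1=S', 'C2=S'] -> C0=M] -> [M,I,I]
Op 7: C0 read [C0 read: already in M, no change] -> [M,I,I]
Op 8: C1 read [C1 read from I: others=['C0=M'] -> C1=S, others downsized to S] -> [S,S,I]
Op 9: C2 write [C2 write: invalidate ['C0=S', 'C1=S'] -> C2=M] -> [I,I,M]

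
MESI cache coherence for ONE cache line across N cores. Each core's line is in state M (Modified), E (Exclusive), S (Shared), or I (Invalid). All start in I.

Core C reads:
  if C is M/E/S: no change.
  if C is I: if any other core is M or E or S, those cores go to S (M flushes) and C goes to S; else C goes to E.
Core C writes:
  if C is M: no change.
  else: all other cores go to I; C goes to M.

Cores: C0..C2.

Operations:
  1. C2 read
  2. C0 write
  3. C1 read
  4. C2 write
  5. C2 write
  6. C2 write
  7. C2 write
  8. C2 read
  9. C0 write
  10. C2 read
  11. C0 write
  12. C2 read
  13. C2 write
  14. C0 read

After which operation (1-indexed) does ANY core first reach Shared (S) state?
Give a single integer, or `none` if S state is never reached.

Op 1: C2 read [C2 read from I: no other sharers -> C2=E (exclusive)] -> [I,I,E]
Op 2: C0 write [C0 write: invalidate ['C2=E'] -> C0=M] -> [M,I,I]
Op 3: C1 read [C1 read from I: others=['C0=M'] -> C1=S, others downsized to S] -> [S,S,I]
  -> First S state at op 3; remaining ops need not be traced.

Answer: 3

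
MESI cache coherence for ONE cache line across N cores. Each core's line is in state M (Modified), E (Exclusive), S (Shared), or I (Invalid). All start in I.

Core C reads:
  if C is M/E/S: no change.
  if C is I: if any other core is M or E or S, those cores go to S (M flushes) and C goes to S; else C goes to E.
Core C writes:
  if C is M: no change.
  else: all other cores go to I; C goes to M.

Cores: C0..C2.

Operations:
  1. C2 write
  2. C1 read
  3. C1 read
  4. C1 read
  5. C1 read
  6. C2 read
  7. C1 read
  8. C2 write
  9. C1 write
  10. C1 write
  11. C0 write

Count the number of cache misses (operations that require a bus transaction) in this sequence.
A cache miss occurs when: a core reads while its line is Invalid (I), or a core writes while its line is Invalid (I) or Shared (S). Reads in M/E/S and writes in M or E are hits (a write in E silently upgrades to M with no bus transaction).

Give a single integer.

Op 1: C2 write [C2 write: invalidate none -> C2=M] -> [I,I,M] [MISS #1: write from I]
Op 2: C1 read [C1 read from I: others=['C2=M'] -> C1=S, others downsized to S] -> [I,S,S] [MISS #2: read from I]
Op 3: C1 read [C1 read: already in S, no change] -> [I,S,S] [hit: read from S]
Op 4: C1 read [C1 read: already in S, no change] -> [I,S,S] [hit: read from S]
Op 5: C1 read [C1 read: already in S, no change] -> [I,S,S] [hit: read from S]
Op 6: C2 read [C2 read: already in S, no change] -> [I,S,S] [hit: read from S]
Op 7: C1 read [C1 read: already in S, no change] -> [I,S,S] [hit: read from S]
Op 8: C2 write [C2 write: invalidate ['C1=S'] -> C2=M] -> [I,I,M] [MISS #3: write from S]
Op 9: C1 write [C1 write: invalidate ['C2=M'] -> C1=M] -> [I,M,I] [MISS #4: write from I]
Op 10: C1 write [C1 write: already M (modified), no change] -> [I,M,I] [hit: write from M]
Op 11: C0 write [C0 write: invalidate ['C1=M'] -> C0=M] -> [M,I,I] [MISS #5: write from I]

Answer: 5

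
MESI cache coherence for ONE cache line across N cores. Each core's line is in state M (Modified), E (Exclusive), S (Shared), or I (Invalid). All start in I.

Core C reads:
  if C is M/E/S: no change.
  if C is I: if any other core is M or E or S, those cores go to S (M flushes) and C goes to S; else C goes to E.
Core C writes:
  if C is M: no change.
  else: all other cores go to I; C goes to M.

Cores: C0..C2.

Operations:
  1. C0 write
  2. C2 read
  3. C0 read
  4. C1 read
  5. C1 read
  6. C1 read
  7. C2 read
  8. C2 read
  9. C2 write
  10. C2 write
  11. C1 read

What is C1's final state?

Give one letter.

Op 1: C0 write [C0 write: invalidate none -> C0=M] -> [M,I,I]
Op 2: C2 read [C2 read from I: others=['C0=M'] -> C2=S, others downsized to S] -> [S,I,S]
Op 3: C0 read [C0 read: already in S, no change] -> [S,I,S]
Op 4: C1 read [C1 read from I: others=['C0=S', 'C2=S'] -> C1=S, others downsized to S] -> [S,S,S]
Op 5: C1 read [C1 read: already in S, no change] -> [S,S,S]
Op 6: C1 read [C1 read: already in S, no change] -> [S,S,S]
Op 7: C2 read [C2 read: already in S, no change] -> [S,S,S]
Op 8: C2 read [C2 read: already in S, no change] -> [S,S,S]
Op 9: C2 write [C2 write: invalidate ['C0=S', 'C1=S'] -> C2=M] -> [I,I,M]
Op 10: C2 write [C2 write: already M (modified), no change] -> [I,I,M]
Op 11: C1 read [C1 read from I: others=['C2=M'] -> C1=S, others downsized to S] -> [I,S,S]

Answer: S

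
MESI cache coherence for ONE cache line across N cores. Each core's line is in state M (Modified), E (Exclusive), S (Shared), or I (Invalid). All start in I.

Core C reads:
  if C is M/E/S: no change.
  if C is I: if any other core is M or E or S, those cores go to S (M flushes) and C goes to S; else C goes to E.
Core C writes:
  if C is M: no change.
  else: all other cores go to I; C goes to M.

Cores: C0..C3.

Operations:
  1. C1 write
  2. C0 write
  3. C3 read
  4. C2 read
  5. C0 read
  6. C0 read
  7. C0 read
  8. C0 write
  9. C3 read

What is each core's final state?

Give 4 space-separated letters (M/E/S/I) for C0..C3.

Answer: S I I S

Derivation:
Op 1: C1 write [C1 write: invalidate none -> C1=M] -> [I,M,I,I]
Op 2: C0 write [C0 write: invalidate ['C1=M'] -> C0=M] -> [M,I,I,I]
Op 3: C3 read [C3 read from I: others=['C0=M'] -> C3=S, others downsized to S] -> [S,I,I,S]
Op 4: C2 read [C2 read from I: others=['C0=S', 'C3=S'] -> C2=S, others downsized to S] -> [S,I,S,S]
Op 5: C0 read [C0 read: already in S, no change] -> [S,I,S,S]
Op 6: C0 read [C0 read: already in S, no change] -> [S,I,S,S]
Op 7: C0 read [C0 read: already in S, no change] -> [S,I,S,S]
Op 8: C0 write [C0 write: invalidate ['C2=S', 'C3=S'] -> C0=M] -> [M,I,I,I]
Op 9: C3 read [C3 read from I: others=['C0=M'] -> C3=S, others downsized to S] -> [S,I,I,S]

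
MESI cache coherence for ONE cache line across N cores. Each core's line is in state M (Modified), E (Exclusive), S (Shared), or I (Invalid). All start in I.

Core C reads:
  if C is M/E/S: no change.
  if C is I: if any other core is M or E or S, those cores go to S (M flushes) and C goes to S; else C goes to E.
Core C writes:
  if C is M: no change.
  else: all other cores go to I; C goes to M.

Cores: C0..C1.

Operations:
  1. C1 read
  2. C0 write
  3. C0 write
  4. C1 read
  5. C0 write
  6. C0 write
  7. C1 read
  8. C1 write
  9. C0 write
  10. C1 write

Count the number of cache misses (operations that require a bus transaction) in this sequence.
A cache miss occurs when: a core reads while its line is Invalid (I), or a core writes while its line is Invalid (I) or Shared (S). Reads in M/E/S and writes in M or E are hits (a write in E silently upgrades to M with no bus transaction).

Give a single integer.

Answer: 8

Derivation:
Op 1: C1 read [C1 read from I: no other sharers -> C1=E (exclusive)] -> [I,E] [MISS #1: read from I]
Op 2: C0 write [C0 write: invalidate ['C1=E'] -> C0=M] -> [M,I] [MISS #2: write from I]
Op 3: C0 write [C0 write: already M (modified), no change] -> [M,I] [hit: write from M]
Op 4: C1 read [C1 read from I: others=['C0=M'] -> C1=S, others downsized to S] -> [S,S] [MISS #3: read from I]
Op 5: C0 write [C0 write: invalidate ['C1=S'] -> C0=M] -> [M,I] [MISS #4: write from S]
Op 6: C0 write [C0 write: already M (modified), no change] -> [M,I] [hit: write from M]
Op 7: C1 read [C1 read from I: others=['C0=M'] -> C1=S, others downsized to S] -> [S,S] [MISS #5: read from I]
Op 8: C1 write [C1 write: invalidate ['C0=S'] -> C1=M] -> [I,M] [MISS #6: write from S]
Op 9: C0 write [C0 write: invalidate ['C1=M'] -> C0=M] -> [M,I] [MISS #7: write from I]
Op 10: C1 write [C1 write: invalidate ['C0=M'] -> C1=M] -> [I,M] [MISS #8: write from I]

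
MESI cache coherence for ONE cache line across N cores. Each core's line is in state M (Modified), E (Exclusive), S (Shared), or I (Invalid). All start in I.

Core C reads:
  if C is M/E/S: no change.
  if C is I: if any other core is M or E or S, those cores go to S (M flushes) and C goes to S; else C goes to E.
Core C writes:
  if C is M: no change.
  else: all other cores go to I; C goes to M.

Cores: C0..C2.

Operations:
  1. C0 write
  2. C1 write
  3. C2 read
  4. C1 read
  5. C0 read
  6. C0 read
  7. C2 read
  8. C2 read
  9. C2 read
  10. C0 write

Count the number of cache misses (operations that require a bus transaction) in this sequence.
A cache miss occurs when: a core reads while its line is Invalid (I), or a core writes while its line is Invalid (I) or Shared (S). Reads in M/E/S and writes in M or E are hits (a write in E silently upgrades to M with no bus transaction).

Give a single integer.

Answer: 5

Derivation:
Op 1: C0 write [C0 write: invalidate none -> C0=M] -> [M,I,I] [MISS #1: write from I]
Op 2: C1 write [C1 write: invalidate ['C0=M'] -> C1=M] -> [I,M,I] [MISS #2: write from I]
Op 3: C2 read [C2 read from I: others=['C1=M'] -> C2=S, others downsized to S] -> [I,S,S] [MISS #3: read from I]
Op 4: C1 read [C1 read: already in S, no change] -> [I,S,S] [hit: read from S]
Op 5: C0 read [C0 read from I: others=['C1=S', 'C2=S'] -> C0=S, others downsized to S] -> [S,S,S] [MISS #4: read from I]
Op 6: C0 read [C0 read: already in S, no change] -> [S,S,S] [hit: read from S]
Op 7: C2 read [C2 read: already in S, no change] -> [S,S,S] [hit: read from S]
Op 8: C2 read [C2 read: already in S, no change] -> [S,S,S] [hit: read from S]
Op 9: C2 read [C2 read: already in S, no change] -> [S,S,S] [hit: read from S]
Op 10: C0 write [C0 write: invalidate ['C1=S', 'C2=S'] -> C0=M] -> [M,I,I] [MISS #5: write from S]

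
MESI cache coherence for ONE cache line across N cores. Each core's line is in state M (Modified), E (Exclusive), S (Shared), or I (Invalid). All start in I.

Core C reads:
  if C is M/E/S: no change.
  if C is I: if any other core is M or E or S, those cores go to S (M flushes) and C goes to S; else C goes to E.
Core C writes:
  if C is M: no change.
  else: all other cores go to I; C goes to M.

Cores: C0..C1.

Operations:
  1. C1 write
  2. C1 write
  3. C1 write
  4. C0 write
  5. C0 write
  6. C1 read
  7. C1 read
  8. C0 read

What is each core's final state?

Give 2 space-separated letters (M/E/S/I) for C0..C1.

Op 1: C1 write [C1 write: invalidate none -> C1=M] -> [I,M]
Op 2: C1 write [C1 write: already M (modified), no change] -> [I,M]
Op 3: C1 write [C1 write: already M (modified), no change] -> [I,M]
Op 4: C0 write [C0 write: invalidate ['C1=M'] -> C0=M] -> [M,I]
Op 5: C0 write [C0 write: already M (modified), no change] -> [M,I]
Op 6: C1 read [C1 read from I: others=['C0=M'] -> C1=S, others downsized to S] -> [S,S]
Op 7: C1 read [C1 read: already in S, no change] -> [S,S]
Op 8: C0 read [C0 read: already in S, no change] -> [S,S]

Answer: S S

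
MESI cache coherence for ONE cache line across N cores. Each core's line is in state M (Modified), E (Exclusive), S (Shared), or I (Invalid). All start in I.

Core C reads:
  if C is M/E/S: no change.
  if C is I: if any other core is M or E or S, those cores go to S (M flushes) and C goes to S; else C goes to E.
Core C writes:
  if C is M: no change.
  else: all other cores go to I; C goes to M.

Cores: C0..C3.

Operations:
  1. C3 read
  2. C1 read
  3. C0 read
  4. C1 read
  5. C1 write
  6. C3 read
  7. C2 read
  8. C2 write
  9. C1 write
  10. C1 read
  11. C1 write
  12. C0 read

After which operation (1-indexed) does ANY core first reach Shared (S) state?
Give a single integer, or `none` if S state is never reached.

Op 1: C3 read [C3 read from I: no other sharers -> C3=E (exclusive)] -> [I,I,I,E]
Op 2: C1 read [C1 read from I: others=['C3=E'] -> C1=S, others downsized to S] -> [I,S,I,S]
  -> First S state at op 2; remaining ops need not be traced.

Answer: 2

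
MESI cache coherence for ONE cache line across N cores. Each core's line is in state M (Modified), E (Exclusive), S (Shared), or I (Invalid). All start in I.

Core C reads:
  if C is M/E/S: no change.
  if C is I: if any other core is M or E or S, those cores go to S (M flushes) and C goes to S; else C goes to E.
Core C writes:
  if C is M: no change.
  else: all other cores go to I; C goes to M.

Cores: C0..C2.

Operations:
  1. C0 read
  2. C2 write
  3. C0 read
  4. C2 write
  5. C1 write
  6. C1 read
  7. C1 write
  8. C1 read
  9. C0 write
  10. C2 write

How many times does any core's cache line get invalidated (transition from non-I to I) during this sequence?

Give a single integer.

Answer: 5

Derivation:
Op 1: C0 read [C0 read from I: no other sharers -> C0=E (exclusive)] -> [E,I,I] (invalidations this op: 0; running total: 0)
Op 2: C2 write [C2 write: invalidate ['C0=E'] -> C2=M] -> [I,I,M] (invalidations this op: 1; running total: 1)
Op 3: C0 read [C0 read from I: others=['C2=M'] -> C0=S, others downsized to S] -> [S,I,S] (invalidations this op: 0; running total: 1)
Op 4: C2 write [C2 write: invalidate ['C0=S'] -> C2=M] -> [I,I,M] (invalidations this op: 1; running total: 2)
Op 5: C1 write [C1 write: invalidate ['C2=M'] -> C1=M] -> [I,M,I] (invalidations this op: 1; running total: 3)
Op 6: C1 read [C1 read: already in M, no change] -> [I,M,I] (invalidations this op: 0; running total: 3)
Op 7: C1 write [C1 write: already M (modified), no change] -> [I,M,I] (invalidations this op: 0; running total: 3)
Op 8: C1 read [C1 read: already in M, no change] -> [I,M,I] (invalidations this op: 0; running total: 3)
Op 9: C0 write [C0 write: invalidate ['C1=M'] -> C0=M] -> [M,I,I] (invalidations this op: 1; running total: 4)
Op 10: C2 write [C2 write: invalidate ['C0=M'] -> C2=M] -> [I,I,M] (invalidations this op: 1; running total: 5)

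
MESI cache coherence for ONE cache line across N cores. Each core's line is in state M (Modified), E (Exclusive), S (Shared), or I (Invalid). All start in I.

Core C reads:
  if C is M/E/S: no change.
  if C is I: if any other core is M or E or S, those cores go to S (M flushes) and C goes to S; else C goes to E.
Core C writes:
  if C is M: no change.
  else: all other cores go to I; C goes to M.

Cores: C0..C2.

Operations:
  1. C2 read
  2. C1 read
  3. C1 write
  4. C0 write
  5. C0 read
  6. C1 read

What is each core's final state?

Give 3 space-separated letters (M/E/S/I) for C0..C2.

Answer: S S I

Derivation:
Op 1: C2 read [C2 read from I: no other sharers -> C2=E (exclusive)] -> [I,I,E]
Op 2: C1 read [C1 read from I: others=['C2=E'] -> C1=S, others downsized to S] -> [I,S,S]
Op 3: C1 write [C1 write: invalidate ['C2=S'] -> C1=M] -> [I,M,I]
Op 4: C0 write [C0 write: invalidate ['C1=M'] -> C0=M] -> [M,I,I]
Op 5: C0 read [C0 read: already in M, no change] -> [M,I,I]
Op 6: C1 read [C1 read from I: others=['C0=M'] -> C1=S, others downsized to S] -> [S,S,I]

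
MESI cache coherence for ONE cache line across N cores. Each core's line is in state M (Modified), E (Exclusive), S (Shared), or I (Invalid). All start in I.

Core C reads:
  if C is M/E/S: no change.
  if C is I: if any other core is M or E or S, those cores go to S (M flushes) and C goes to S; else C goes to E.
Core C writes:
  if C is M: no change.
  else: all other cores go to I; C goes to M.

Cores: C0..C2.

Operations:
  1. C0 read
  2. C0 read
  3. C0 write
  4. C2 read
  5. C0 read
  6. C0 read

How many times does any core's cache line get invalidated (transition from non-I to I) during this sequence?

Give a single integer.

Answer: 0

Derivation:
Op 1: C0 read [C0 read from I: no other sharers -> C0=E (exclusive)] -> [E,I,I] (invalidations this op: 0; running total: 0)
Op 2: C0 read [C0 read: already in E, no change] -> [E,I,I] (invalidations this op: 0; running total: 0)
Op 3: C0 write [C0 write: invalidate none -> C0=M] -> [M,I,I] (invalidations this op: 0; running total: 0)
Op 4: C2 read [C2 read from I: others=['C0=M'] -> C2=S, others downsized to S] -> [S,I,S] (invalidations this op: 0; running total: 0)
Op 5: C0 read [C0 read: already in S, no change] -> [S,I,S] (invalidations this op: 0; running total: 0)
Op 6: C0 read [C0 read: already in S, no change] -> [S,I,S] (invalidations this op: 0; running total: 0)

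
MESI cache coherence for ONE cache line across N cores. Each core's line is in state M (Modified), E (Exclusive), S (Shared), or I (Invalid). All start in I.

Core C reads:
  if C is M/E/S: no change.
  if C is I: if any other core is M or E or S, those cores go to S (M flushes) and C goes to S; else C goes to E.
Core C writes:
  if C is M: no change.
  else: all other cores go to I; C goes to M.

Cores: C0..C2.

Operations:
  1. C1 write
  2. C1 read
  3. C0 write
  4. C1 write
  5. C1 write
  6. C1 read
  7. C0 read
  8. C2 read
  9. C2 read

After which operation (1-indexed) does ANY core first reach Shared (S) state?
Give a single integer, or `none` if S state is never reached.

Op 1: C1 write [C1 write: invalidate none -> C1=M] -> [I,M,I]
Op 2: C1 read [C1 read: already in M, no change] -> [I,M,I]
Op 3: C0 write [C0 write: invalidate ['C1=M'] -> C0=M] -> [M,I,I]
Op 4: C1 write [C1 write: invalidate ['C0=M'] -> C1=M] -> [I,M,I]
Op 5: C1 write [C1 write: already M (modified), no change] -> [I,M,I]
Op 6: C1 read [C1 read: already in M, no change] -> [I,M,I]
Op 7: C0 read [C0 read from I: others=['C1=M'] -> C0=S, others downsized to S] -> [S,S,I]
  -> First S state at op 7; remaining ops need not be traced.

Answer: 7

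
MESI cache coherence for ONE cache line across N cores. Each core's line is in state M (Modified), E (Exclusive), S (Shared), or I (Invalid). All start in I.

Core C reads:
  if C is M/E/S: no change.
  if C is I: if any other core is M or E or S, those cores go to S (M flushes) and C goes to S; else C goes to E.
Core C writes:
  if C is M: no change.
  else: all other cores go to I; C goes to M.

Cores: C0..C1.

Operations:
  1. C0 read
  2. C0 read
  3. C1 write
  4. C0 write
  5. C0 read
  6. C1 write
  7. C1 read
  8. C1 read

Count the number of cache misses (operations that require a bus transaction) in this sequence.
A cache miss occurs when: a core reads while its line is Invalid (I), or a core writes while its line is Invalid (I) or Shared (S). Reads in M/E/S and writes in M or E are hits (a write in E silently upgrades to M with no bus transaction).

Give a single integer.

Op 1: C0 read [C0 read from I: no other sharers -> C0=E (exclusive)] -> [E,I] [MISS #1: read from I]
Op 2: C0 read [C0 read: already in E, no change] -> [E,I] [hit: read from E]
Op 3: C1 write [C1 write: invalidate ['C0=E'] -> C1=M] -> [I,M] [MISS #2: write from I]
Op 4: C0 write [C0 write: invalidate ['C1=M'] -> C0=M] -> [M,I] [MISS #3: write from I]
Op 5: C0 read [C0 read: already in M, no change] -> [M,I] [hit: read from M]
Op 6: C1 write [C1 write: invalidate ['C0=M'] -> C1=M] -> [I,M] [MISS #4: write from I]
Op 7: C1 read [C1 read: already in M, no change] -> [I,M] [hit: read from M]
Op 8: C1 read [C1 read: already in M, no change] -> [I,M] [hit: read from M]

Answer: 4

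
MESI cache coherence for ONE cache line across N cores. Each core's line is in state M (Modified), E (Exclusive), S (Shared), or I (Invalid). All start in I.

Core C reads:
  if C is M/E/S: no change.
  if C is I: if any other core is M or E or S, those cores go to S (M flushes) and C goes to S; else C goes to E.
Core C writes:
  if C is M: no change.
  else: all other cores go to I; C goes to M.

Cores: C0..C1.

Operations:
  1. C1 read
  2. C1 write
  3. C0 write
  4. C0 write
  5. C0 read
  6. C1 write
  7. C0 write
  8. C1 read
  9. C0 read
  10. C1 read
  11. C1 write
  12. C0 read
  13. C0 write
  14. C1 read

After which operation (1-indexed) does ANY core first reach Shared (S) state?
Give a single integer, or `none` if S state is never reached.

Answer: 8

Derivation:
Op 1: C1 read [C1 read from I: no other sharers -> C1=E (exclusive)] -> [I,E]
Op 2: C1 write [C1 write: invalidate none -> C1=M] -> [I,M]
Op 3: C0 write [C0 write: invalidate ['C1=M'] -> C0=M] -> [M,I]
Op 4: C0 write [C0 write: already M (modified), no change] -> [M,I]
Op 5: C0 read [C0 read: already in M, no change] -> [M,I]
Op 6: C1 write [C1 write: invalidate ['C0=M'] -> C1=M] -> [I,M]
Op 7: C0 write [C0 write: invalidate ['C1=M'] -> C0=M] -> [M,I]
Op 8: C1 read [C1 read from I: others=['C0=M'] -> C1=S, others downsized to S] -> [S,S]
  -> First S state at op 8; remaining ops need not be traced.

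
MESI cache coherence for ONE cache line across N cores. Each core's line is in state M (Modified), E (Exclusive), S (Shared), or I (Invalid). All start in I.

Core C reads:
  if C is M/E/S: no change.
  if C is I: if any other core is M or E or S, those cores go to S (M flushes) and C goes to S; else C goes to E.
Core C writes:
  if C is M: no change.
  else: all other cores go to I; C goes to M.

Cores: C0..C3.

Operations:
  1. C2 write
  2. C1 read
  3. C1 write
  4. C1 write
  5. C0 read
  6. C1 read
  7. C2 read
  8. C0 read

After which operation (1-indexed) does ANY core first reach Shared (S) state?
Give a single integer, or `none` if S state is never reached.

Op 1: C2 write [C2 write: invalidate none -> C2=M] -> [I,I,M,I]
Op 2: C1 read [C1 read from I: others=['C2=M'] -> C1=S, others downsized to S] -> [I,S,S,I]
  -> First S state at op 2; remaining ops need not be traced.

Answer: 2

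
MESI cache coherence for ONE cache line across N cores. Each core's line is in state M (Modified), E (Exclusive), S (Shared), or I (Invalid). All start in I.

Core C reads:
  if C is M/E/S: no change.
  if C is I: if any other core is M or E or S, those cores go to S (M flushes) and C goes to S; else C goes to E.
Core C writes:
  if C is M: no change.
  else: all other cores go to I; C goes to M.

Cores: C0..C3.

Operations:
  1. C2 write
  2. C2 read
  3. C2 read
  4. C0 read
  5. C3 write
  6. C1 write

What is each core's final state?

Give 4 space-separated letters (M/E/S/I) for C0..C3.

Answer: I M I I

Derivation:
Op 1: C2 write [C2 write: invalidate none -> C2=M] -> [I,I,M,I]
Op 2: C2 read [C2 read: already in M, no change] -> [I,I,M,I]
Op 3: C2 read [C2 read: already in M, no change] -> [I,I,M,I]
Op 4: C0 read [C0 read from I: others=['C2=M'] -> C0=S, others downsized to S] -> [S,I,S,I]
Op 5: C3 write [C3 write: invalidate ['C0=S', 'C2=S'] -> C3=M] -> [I,I,I,M]
Op 6: C1 write [C1 write: invalidate ['C3=M'] -> C1=M] -> [I,M,I,I]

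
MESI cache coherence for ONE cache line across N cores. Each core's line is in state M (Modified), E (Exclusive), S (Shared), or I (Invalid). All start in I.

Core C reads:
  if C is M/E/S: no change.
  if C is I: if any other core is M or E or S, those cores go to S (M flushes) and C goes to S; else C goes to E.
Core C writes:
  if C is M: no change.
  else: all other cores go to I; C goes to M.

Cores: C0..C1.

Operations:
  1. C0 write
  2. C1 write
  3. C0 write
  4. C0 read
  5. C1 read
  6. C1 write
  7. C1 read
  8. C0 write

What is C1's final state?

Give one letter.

Op 1: C0 write [C0 write: invalidate none -> C0=M] -> [M,I]
Op 2: C1 write [C1 write: invalidate ['C0=M'] -> C1=M] -> [I,M]
Op 3: C0 write [C0 write: invalidate ['C1=M'] -> C0=M] -> [M,I]
Op 4: C0 read [C0 read: already in M, no change] -> [M,I]
Op 5: C1 read [C1 read from I: others=['C0=M'] -> C1=S, others downsized to S] -> [S,S]
Op 6: C1 write [C1 write: invalidate ['C0=S'] -> C1=M] -> [I,M]
Op 7: C1 read [C1 read: already in M, no change] -> [I,M]
Op 8: C0 write [C0 write: invalidate ['C1=M'] -> C0=M] -> [M,I]

Answer: I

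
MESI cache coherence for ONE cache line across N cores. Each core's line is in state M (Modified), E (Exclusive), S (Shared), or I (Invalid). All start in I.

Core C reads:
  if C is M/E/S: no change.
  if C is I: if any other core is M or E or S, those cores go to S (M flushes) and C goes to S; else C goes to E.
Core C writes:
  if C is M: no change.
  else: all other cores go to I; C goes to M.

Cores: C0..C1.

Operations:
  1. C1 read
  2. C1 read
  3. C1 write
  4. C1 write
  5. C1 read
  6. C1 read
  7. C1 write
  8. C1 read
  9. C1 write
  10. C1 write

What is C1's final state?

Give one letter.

Op 1: C1 read [C1 read from I: no other sharers -> C1=E (exclusive)] -> [I,E]
Op 2: C1 read [C1 read: already in E, no change] -> [I,E]
Op 3: C1 write [C1 write: invalidate none -> C1=M] -> [I,M]
Op 4: C1 write [C1 write: already M (modified), no change] -> [I,M]
Op 5: C1 read [C1 read: already in M, no change] -> [I,M]
Op 6: C1 read [C1 read: already in M, no change] -> [I,M]
Op 7: C1 write [C1 write: already M (modified), no change] -> [I,M]
Op 8: C1 read [C1 read: already in M, no change] -> [I,M]
Op 9: C1 write [C1 write: already M (modified), no change] -> [I,M]
Op 10: C1 write [C1 write: already M (modified), no change] -> [I,M]

Answer: M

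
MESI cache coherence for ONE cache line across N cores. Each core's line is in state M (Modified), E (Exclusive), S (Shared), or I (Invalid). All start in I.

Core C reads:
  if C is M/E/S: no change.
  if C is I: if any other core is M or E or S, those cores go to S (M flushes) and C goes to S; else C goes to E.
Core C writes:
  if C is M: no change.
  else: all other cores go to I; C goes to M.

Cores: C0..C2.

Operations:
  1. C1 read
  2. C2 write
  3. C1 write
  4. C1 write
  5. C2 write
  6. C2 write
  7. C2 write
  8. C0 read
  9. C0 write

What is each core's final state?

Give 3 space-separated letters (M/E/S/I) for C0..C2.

Answer: M I I

Derivation:
Op 1: C1 read [C1 read from I: no other sharers -> C1=E (exclusive)] -> [I,E,I]
Op 2: C2 write [C2 write: invalidate ['C1=E'] -> C2=M] -> [I,I,M]
Op 3: C1 write [C1 write: invalidate ['C2=M'] -> C1=M] -> [I,M,I]
Op 4: C1 write [C1 write: already M (modified), no change] -> [I,M,I]
Op 5: C2 write [C2 write: invalidate ['C1=M'] -> C2=M] -> [I,I,M]
Op 6: C2 write [C2 write: already M (modified), no change] -> [I,I,M]
Op 7: C2 write [C2 write: already M (modified), no change] -> [I,I,M]
Op 8: C0 read [C0 read from I: others=['C2=M'] -> C0=S, others downsized to S] -> [S,I,S]
Op 9: C0 write [C0 write: invalidate ['C2=S'] -> C0=M] -> [M,I,I]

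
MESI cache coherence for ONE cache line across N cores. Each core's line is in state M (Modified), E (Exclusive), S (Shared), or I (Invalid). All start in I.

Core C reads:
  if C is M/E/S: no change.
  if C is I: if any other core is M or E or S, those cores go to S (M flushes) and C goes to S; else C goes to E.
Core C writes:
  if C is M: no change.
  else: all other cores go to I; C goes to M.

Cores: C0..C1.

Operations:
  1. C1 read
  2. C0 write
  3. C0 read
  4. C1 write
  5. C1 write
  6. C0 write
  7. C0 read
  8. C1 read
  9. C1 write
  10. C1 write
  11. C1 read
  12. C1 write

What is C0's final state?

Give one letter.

Op 1: C1 read [C1 read from I: no other sharers -> C1=E (exclusive)] -> [I,E]
Op 2: C0 write [C0 write: invalidate ['C1=E'] -> C0=M] -> [M,I]
Op 3: C0 read [C0 read: already in M, no change] -> [M,I]
Op 4: C1 write [C1 write: invalidate ['C0=M'] -> C1=M] -> [I,M]
Op 5: C1 write [C1 write: already M (modified), no change] -> [I,M]
Op 6: C0 write [C0 write: invalidate ['C1=M'] -> C0=M] -> [M,I]
Op 7: C0 read [C0 read: already in M, no change] -> [M,I]
Op 8: C1 read [C1 read from I: others=['C0=M'] -> C1=S, others downsized to S] -> [S,S]
Op 9: C1 write [C1 write: invalidate ['C0=S'] -> C1=M] -> [I,M]
Op 10: C1 write [C1 write: already M (modified), no change] -> [I,M]
Op 11: C1 read [C1 read: already in M, no change] -> [I,M]
Op 12: C1 write [C1 write: already M (modified), no change] -> [I,M]

Answer: I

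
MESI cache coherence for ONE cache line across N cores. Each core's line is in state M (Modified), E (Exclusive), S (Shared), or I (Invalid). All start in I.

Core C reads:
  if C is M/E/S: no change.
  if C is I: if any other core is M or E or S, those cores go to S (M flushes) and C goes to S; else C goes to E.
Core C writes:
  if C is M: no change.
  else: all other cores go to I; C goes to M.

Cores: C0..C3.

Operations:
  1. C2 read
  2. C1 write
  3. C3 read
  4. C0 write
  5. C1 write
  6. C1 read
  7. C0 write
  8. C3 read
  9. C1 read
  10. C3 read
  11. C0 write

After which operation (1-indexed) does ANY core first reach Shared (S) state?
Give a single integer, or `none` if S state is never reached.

Op 1: C2 read [C2 read from I: no other sharers -> C2=E (exclusive)] -> [I,I,E,I]
Op 2: C1 write [C1 write: invalidate ['C2=E'] -> C1=M] -> [I,M,I,I]
Op 3: C3 read [C3 read from I: others=['C1=M'] -> C3=S, others downsized to S] -> [I,S,I,S]
  -> First S state at op 3; remaining ops need not be traced.

Answer: 3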